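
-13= -13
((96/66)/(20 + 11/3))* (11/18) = 8/213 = 0.04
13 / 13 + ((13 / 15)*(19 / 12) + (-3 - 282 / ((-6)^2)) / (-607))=261139 / 109260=2.39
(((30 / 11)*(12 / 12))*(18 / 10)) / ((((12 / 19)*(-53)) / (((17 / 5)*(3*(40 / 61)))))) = -34884 / 35563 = -0.98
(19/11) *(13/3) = 247/33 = 7.48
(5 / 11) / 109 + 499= 598306 / 1199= 499.00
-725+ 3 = -722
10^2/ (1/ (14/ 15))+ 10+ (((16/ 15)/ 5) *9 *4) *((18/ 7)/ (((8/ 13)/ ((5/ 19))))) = 222998/ 1995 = 111.78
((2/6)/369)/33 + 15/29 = 547994/1059399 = 0.52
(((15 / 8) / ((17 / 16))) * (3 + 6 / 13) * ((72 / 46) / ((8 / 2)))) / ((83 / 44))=534600 / 421889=1.27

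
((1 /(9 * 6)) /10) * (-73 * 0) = 0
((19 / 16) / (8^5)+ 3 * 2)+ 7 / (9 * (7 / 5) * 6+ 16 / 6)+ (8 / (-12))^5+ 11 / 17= 8397033506003 / 1271344398336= 6.60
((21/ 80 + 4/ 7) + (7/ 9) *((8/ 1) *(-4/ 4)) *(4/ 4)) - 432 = -2204437/ 5040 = -437.39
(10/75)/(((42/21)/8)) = 8/15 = 0.53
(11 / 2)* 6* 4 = 132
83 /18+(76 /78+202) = 48575 /234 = 207.59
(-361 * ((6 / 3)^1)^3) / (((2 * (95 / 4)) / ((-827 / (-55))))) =-251408 / 275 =-914.21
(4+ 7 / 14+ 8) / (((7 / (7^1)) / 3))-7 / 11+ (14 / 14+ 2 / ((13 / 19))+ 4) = 12809 / 286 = 44.79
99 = 99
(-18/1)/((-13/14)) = 252/13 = 19.38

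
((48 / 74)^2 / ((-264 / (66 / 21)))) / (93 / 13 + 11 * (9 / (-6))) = 416 / 776223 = 0.00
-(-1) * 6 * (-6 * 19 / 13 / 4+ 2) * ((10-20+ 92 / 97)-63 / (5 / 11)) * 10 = 2148330 / 1261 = 1703.67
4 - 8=-4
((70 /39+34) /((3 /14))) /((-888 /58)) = -141694 /12987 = -10.91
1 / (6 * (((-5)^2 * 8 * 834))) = 1 / 1000800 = 0.00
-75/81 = -25/27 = -0.93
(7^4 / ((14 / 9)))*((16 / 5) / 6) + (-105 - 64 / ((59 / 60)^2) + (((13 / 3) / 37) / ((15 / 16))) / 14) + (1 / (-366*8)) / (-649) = 56800271845763 / 87114169296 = 652.02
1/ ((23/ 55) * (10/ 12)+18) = 66/ 1211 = 0.05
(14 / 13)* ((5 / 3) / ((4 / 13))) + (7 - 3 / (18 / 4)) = 73 / 6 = 12.17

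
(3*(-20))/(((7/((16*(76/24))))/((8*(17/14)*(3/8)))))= -77520/49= -1582.04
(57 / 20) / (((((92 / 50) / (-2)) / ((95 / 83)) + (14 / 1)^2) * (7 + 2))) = 9025 / 5563092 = 0.00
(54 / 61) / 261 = 6 / 1769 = 0.00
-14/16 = -7/8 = -0.88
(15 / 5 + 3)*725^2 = 3153750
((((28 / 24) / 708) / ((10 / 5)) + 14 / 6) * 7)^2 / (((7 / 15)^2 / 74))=363773418925 / 4010112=90714.03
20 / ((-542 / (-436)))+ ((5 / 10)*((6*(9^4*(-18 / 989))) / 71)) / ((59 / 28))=15374752688 / 1122731591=13.69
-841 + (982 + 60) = 201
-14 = -14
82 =82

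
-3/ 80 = -0.04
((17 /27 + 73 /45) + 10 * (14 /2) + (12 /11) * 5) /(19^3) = 0.01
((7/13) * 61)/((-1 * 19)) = -427/247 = -1.73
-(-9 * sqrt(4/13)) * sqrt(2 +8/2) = 18 * sqrt(78)/13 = 12.23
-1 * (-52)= 52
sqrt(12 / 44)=sqrt(33) / 11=0.52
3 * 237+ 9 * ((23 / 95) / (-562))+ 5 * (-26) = 31019383 / 53390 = 581.00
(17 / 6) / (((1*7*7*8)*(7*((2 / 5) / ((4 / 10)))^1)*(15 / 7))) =17 / 35280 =0.00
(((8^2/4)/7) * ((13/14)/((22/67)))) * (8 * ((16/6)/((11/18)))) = 1337856/5929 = 225.65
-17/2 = -8.50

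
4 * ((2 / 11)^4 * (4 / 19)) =256 / 278179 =0.00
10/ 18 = 5/ 9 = 0.56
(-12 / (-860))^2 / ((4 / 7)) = 0.00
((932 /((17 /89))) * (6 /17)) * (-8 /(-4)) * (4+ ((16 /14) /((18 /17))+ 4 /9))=19025.15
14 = 14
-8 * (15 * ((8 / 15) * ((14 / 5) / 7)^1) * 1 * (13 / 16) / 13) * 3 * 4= -96 / 5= -19.20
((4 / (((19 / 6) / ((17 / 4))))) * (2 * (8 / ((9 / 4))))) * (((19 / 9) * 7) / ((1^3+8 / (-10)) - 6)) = -76160 / 783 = -97.27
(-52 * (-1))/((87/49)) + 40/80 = 5183/174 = 29.79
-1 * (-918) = 918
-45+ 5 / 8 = -355 / 8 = -44.38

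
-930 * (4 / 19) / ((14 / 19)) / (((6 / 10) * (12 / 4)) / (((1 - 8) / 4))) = 775 / 3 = 258.33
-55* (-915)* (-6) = -301950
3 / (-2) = -3 / 2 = -1.50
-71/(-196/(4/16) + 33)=71/751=0.09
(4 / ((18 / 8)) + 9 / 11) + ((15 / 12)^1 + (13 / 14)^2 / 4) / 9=214127 / 77616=2.76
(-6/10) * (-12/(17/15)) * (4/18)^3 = 0.07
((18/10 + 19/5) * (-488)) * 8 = -109312/5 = -21862.40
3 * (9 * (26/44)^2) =4563/484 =9.43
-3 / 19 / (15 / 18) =-18 / 95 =-0.19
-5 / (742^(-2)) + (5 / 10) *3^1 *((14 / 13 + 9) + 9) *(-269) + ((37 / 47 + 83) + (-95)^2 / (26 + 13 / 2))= -1686455352 / 611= -2760156.06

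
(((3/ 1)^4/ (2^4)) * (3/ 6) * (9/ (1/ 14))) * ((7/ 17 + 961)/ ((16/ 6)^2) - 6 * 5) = 73008621/ 2176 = 33551.76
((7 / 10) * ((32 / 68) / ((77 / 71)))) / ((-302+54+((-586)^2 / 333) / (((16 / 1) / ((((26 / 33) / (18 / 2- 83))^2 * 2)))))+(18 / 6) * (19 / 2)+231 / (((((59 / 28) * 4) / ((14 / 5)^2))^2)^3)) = -26398748215139098740820312500 / 6072250117854912353434056826001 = -0.00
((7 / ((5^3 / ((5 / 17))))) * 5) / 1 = 7 / 85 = 0.08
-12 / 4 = -3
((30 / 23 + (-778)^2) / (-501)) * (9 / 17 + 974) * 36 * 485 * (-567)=761093269947140760 / 65297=11655868875249.10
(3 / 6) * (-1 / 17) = -1 / 34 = -0.03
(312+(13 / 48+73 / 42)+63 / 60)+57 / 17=3031281 / 9520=318.41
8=8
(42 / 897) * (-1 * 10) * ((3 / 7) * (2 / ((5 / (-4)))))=96 / 299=0.32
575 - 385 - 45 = 145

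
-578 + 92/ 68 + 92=-8239/ 17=-484.65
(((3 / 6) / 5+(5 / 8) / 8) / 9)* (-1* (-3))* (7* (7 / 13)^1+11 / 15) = 8341 / 31200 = 0.27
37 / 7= 5.29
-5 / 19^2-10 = -3615 / 361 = -10.01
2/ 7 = 0.29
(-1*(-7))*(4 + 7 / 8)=34.12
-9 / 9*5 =-5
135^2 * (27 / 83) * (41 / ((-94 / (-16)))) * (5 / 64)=100875375 / 31208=3232.36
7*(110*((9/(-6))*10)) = -11550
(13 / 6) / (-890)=-13 / 5340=-0.00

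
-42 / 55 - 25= -1417 / 55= -25.76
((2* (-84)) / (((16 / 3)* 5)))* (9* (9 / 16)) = -31.89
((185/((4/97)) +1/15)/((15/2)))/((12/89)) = 23956931/5400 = 4436.47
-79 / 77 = -1.03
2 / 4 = 1 / 2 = 0.50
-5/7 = -0.71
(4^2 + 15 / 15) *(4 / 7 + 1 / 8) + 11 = 1279 / 56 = 22.84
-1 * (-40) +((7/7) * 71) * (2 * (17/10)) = 1407/5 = 281.40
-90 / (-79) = 90 / 79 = 1.14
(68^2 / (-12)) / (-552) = 289 / 414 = 0.70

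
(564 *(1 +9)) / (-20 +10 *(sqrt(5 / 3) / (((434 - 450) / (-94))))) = 216576 / 10277 +212064 *sqrt(15) / 10277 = 100.99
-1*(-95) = 95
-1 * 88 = -88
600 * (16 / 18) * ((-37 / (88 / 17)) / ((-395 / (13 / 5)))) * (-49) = -1229.53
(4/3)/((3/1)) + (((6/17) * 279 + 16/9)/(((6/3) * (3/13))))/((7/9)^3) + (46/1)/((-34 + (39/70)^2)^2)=660888248222336495/1430109230051439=462.12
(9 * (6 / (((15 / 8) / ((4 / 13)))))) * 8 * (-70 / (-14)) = 4608 / 13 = 354.46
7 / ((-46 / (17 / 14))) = -17 / 92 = -0.18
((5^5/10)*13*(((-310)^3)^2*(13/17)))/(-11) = -46871288152812500000/187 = -250648599747660427.81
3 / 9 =0.33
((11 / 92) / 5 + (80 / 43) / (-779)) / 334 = 331667 / 5146479080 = 0.00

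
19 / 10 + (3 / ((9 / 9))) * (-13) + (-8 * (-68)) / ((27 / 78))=138101 / 90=1534.46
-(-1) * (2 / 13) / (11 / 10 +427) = 0.00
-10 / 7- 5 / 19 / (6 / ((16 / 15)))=-1.48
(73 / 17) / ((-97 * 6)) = -73 / 9894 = -0.01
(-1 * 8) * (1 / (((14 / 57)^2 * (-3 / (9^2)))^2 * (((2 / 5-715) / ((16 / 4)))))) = 8550360810 / 953197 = 8970.19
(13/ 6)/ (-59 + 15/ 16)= -104/ 2787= -0.04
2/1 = 2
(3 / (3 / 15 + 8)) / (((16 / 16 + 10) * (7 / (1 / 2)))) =0.00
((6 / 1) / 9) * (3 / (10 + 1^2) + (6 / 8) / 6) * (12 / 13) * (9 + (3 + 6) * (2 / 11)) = 315 / 121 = 2.60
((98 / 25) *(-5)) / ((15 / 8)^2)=-5.58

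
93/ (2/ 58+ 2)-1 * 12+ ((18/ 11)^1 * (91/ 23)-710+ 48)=-9281815/ 14927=-621.81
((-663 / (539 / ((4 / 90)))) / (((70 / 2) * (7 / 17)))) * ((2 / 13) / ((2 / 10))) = -1156 / 396165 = -0.00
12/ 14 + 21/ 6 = 61/ 14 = 4.36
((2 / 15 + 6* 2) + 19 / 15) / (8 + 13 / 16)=1072 / 705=1.52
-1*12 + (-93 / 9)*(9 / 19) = -321 / 19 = -16.89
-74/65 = -1.14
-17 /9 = -1.89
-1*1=-1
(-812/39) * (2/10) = -812/195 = -4.16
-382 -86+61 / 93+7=-42812 / 93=-460.34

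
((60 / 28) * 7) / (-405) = -1 / 27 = -0.04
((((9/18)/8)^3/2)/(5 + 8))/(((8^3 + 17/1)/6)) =3/28168192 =0.00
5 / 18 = 0.28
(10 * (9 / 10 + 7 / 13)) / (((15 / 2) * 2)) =187 / 195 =0.96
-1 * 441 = -441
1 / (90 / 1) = 0.01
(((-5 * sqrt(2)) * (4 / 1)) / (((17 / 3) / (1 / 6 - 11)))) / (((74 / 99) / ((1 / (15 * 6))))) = 715 * sqrt(2) / 1258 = 0.80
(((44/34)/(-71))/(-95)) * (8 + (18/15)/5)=4532/2866625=0.00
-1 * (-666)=666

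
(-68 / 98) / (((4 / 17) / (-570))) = 82365 / 49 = 1680.92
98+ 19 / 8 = 803 / 8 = 100.38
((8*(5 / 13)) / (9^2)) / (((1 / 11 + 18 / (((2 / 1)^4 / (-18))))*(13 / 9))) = -1760 / 1349127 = -0.00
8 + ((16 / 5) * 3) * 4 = 232 / 5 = 46.40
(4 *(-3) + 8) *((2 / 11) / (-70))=4 / 385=0.01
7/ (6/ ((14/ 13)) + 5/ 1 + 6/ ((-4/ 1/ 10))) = -1.58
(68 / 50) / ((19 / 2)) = 68 / 475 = 0.14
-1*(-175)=175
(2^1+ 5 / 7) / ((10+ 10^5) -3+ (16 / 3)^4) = 1539 / 57162721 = 0.00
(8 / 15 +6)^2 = 9604 / 225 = 42.68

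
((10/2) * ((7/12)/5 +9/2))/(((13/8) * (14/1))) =277/273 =1.01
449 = 449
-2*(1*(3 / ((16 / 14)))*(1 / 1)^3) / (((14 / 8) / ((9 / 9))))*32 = -96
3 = 3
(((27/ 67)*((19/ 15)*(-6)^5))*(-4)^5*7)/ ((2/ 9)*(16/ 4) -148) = -21445337088/ 110885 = -193401.61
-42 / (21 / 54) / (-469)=0.23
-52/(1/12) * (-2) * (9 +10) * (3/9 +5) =126464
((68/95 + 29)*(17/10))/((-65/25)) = -19.43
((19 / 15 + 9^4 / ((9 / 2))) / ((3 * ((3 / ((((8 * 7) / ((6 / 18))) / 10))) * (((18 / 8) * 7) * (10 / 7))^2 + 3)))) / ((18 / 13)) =15935192 / 4236705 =3.76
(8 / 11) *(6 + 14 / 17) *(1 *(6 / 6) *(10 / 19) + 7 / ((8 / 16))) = 256128 / 3553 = 72.09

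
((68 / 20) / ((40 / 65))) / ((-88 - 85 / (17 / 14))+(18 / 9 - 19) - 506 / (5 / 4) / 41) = -9061 / 303192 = -0.03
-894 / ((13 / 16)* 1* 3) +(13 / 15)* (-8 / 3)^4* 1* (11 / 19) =-341.40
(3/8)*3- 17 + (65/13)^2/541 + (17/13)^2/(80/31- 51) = -17416876735/1097879432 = -15.86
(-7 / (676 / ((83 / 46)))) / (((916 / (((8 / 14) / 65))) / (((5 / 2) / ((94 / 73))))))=-6059 / 17403684896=-0.00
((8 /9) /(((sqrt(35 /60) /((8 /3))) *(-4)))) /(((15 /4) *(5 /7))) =-128 *sqrt(21) /2025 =-0.29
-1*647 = -647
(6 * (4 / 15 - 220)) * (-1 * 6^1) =39552 / 5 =7910.40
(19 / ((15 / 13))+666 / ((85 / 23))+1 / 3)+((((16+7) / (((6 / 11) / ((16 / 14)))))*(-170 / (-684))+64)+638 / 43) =3777748298 / 13125105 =287.83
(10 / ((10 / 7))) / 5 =7 / 5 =1.40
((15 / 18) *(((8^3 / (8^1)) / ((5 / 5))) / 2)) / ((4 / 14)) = 280 / 3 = 93.33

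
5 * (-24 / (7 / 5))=-600 / 7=-85.71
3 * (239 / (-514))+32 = 15731 / 514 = 30.61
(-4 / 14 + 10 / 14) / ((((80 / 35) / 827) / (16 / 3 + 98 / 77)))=90143 / 88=1024.35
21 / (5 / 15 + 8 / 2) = 63 / 13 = 4.85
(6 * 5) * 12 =360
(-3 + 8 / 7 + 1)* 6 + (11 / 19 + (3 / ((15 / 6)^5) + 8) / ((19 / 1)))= -1721203 / 415625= -4.14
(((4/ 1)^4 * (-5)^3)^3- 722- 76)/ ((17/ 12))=-393216000009576/ 17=-23130352941739.76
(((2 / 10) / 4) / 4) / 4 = 1 / 320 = 0.00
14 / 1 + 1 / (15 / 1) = 211 / 15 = 14.07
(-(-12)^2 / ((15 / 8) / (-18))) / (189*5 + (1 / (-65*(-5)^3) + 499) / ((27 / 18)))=33696000 / 31143127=1.08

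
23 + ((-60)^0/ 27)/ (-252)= 156491/ 6804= 23.00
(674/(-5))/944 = -0.14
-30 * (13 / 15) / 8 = -13 / 4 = -3.25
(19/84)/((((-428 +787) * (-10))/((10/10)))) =-19/301560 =-0.00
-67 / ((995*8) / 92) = -1541 / 1990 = -0.77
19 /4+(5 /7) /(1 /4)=213 /28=7.61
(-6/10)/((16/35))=-21/16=-1.31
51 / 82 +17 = 1445 / 82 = 17.62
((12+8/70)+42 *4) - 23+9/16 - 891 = -410661/560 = -733.32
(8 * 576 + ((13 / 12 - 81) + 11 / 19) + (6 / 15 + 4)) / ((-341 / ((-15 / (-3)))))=-5167691 / 77748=-66.47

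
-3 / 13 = -0.23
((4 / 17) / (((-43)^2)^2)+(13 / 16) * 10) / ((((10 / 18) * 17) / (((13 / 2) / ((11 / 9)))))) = 4.58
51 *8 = 408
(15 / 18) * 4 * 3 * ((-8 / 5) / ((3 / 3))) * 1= -16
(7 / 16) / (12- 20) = -7 / 128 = -0.05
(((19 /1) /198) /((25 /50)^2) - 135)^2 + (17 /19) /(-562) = 1896507977245 /104655078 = 18121.51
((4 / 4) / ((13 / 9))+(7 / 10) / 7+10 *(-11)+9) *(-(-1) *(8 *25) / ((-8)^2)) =-65135 / 208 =-313.15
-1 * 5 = -5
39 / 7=5.57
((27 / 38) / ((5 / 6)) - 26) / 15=-2389 / 1425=-1.68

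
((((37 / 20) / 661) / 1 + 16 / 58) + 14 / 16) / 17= 884581 / 13034920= 0.07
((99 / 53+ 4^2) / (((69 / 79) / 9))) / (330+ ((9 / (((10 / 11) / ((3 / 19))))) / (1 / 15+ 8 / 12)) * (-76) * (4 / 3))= 74813 / 46322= 1.62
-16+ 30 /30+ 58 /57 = -797 /57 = -13.98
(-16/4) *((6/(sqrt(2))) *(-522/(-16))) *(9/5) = -7047 *sqrt(2)/10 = -996.60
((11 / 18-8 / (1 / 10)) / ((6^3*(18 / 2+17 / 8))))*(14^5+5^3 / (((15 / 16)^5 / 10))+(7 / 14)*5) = -1873580046871 / 105107220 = -17825.42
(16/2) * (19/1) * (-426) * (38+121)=-10295568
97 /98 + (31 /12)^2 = 54073 /7056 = 7.66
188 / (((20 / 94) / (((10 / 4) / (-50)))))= -2209 / 50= -44.18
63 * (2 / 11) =126 / 11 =11.45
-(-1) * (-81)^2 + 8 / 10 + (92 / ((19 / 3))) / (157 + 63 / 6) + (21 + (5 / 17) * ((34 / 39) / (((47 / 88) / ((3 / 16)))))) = 25601295289 / 3889015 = 6582.98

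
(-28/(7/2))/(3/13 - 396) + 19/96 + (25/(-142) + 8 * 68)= 544.04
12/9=4/3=1.33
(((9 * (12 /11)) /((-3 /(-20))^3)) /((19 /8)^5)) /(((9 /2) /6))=4194304000 /81711267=51.33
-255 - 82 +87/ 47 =-335.15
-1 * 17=-17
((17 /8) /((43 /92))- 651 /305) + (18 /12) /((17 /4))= 1232953 /445910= 2.77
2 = 2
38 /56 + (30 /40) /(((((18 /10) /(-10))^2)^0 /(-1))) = -1 /14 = -0.07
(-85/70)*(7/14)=-17/28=-0.61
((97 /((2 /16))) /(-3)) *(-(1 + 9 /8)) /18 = 1649 /54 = 30.54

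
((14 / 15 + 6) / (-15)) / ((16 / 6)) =-13 / 75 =-0.17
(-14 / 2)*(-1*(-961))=-6727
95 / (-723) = -95 / 723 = -0.13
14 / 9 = 1.56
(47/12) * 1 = 47/12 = 3.92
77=77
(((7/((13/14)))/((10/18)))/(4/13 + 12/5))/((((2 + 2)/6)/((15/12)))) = 6615/704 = 9.40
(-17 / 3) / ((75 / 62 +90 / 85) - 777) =17918 / 2449701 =0.01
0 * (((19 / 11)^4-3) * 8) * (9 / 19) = 0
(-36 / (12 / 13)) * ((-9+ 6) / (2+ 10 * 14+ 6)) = 117 / 148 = 0.79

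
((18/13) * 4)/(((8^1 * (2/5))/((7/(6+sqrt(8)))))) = 135/52- 45 * sqrt(2)/52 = 1.37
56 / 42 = 1.33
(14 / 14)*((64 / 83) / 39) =64 / 3237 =0.02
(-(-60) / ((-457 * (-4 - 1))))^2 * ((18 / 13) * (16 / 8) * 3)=15552 / 2715037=0.01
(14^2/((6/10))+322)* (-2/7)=-185.33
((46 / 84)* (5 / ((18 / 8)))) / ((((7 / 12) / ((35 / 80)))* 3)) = 115 / 378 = 0.30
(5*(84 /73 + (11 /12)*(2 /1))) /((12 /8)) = 6535 /657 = 9.95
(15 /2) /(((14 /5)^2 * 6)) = 125 /784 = 0.16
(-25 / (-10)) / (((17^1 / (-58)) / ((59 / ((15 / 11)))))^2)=708460082 / 13005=54475.98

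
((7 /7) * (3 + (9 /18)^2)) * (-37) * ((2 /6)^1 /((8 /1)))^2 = -481 /2304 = -0.21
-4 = -4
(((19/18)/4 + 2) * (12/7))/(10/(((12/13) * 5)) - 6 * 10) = -163/2429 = -0.07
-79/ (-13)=79/ 13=6.08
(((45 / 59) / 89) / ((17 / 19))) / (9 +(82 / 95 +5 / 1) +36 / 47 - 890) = -3817575 / 348504259622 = -0.00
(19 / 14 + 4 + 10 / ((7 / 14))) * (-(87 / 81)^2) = -298555 / 10206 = -29.25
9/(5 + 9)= 9/14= 0.64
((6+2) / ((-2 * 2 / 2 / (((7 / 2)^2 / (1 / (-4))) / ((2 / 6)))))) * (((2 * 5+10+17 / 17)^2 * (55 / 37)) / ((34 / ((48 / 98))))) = 3492720 / 629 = 5552.81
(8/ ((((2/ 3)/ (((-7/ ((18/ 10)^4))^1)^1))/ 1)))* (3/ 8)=-4375/ 1458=-3.00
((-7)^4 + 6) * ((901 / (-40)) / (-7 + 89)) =-2168707 / 3280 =-661.19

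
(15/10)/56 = 3/112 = 0.03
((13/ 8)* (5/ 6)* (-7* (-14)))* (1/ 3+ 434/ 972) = 1207115/ 11664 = 103.49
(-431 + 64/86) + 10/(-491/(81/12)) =-18173787/42226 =-430.39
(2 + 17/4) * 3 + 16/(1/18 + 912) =18.77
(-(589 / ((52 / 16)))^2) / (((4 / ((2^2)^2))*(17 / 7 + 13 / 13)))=-38318.69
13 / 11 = 1.18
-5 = -5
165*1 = 165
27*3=81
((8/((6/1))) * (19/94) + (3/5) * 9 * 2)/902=3902/317955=0.01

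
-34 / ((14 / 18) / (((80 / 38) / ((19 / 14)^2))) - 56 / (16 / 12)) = 342720 / 416501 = 0.82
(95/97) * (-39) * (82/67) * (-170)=51647700/6499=7947.02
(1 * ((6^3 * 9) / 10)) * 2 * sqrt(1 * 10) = 1944 * sqrt(10) / 5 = 1229.49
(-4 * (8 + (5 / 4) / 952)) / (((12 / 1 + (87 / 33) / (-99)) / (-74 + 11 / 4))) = 9456511185 / 49652512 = 190.45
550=550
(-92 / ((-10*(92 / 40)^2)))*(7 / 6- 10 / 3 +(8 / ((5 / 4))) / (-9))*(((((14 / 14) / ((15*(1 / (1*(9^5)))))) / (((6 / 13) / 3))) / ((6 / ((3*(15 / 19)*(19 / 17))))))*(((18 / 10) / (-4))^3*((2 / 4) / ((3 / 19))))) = 101993625279 / 6256000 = 16303.33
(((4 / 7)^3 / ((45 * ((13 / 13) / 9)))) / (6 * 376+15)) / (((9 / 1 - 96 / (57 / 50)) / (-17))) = 20672 / 5565619185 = 0.00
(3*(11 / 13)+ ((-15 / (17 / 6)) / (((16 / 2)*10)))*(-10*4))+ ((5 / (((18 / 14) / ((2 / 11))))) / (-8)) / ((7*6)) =2721791 / 525096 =5.18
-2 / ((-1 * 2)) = 1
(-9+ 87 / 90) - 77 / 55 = -283 / 30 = -9.43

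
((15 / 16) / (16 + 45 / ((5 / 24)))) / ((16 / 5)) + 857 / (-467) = -50863919 / 27736064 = -1.83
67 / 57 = 1.18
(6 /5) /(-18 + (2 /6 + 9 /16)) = -288 /4105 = -0.07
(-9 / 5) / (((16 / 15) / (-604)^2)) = -615627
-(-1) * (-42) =-42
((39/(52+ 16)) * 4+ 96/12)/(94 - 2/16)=1400/12767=0.11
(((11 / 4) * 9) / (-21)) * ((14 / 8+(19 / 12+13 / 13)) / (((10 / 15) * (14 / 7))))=-429 / 112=-3.83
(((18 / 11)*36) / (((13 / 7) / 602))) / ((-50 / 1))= -1365336 / 3575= -381.91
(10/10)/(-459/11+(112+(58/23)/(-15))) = 3795/266047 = 0.01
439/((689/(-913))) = -400807/689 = -581.72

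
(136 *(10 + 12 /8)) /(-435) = -1564 /435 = -3.60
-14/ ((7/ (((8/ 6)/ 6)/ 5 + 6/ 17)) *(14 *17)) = -304/ 91035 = -0.00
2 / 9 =0.22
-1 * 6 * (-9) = 54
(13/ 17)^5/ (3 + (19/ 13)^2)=0.05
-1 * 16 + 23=7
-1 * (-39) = 39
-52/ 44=-13/ 11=-1.18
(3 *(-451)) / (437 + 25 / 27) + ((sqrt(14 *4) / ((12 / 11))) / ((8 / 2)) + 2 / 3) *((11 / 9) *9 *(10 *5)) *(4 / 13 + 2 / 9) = 793574419 / 4150224 + 93775 *sqrt(14) / 702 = 691.03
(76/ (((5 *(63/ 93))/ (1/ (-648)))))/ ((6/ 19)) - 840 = -85741591/ 102060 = -840.11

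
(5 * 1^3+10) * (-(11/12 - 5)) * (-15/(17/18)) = -33075/34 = -972.79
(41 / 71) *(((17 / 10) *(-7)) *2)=-4879 / 355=-13.74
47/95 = 0.49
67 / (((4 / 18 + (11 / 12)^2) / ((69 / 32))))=4623 / 34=135.97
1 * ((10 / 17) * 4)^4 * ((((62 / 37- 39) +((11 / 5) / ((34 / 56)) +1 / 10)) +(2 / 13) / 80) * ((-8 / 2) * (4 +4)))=22506534912000 / 682951217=32954.82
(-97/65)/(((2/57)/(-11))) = 60819/130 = 467.84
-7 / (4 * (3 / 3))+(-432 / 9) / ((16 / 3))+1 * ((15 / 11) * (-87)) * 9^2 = -423293 / 44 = -9620.30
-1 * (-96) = 96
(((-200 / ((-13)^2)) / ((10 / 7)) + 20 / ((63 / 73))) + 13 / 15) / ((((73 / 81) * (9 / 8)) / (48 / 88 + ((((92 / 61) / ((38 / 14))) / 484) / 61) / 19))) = 876450985104472 / 70182664346795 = 12.49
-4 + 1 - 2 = -5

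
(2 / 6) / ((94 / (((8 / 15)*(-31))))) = -124 / 2115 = -0.06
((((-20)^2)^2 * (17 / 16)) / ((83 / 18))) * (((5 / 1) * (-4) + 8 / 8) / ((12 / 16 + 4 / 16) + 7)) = -7267500 / 83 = -87560.24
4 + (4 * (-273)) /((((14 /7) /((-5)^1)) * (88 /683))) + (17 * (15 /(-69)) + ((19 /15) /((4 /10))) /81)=5210681213 /245916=21188.87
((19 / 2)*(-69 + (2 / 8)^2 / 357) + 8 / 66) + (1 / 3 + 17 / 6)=-81959375 / 125664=-652.21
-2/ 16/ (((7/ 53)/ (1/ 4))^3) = -148877/ 175616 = -0.85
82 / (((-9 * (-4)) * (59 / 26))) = 533 / 531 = 1.00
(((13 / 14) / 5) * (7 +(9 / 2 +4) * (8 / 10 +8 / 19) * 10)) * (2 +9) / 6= 60203 / 1596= 37.72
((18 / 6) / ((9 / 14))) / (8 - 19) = -0.42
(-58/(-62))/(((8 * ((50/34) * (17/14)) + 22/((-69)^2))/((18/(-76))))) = -8698347/561027212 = -0.02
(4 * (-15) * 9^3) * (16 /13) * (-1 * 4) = 2799360 /13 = 215335.38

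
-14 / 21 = -2 / 3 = -0.67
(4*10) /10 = 4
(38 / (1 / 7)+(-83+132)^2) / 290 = 2667 / 290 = 9.20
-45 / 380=-9 / 76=-0.12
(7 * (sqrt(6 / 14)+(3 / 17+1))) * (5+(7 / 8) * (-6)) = -35 / 17-sqrt(21) / 4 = -3.20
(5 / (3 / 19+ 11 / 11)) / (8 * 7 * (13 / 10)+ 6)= 475 / 8668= 0.05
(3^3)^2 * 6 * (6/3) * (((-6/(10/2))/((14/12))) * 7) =-314928/5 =-62985.60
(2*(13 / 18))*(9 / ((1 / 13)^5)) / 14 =344772.07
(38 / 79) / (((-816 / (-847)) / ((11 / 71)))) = 177023 / 2288472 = 0.08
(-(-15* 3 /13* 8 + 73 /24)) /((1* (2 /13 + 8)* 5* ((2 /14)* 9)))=0.47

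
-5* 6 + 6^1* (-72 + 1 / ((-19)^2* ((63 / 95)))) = -184328 / 399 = -461.97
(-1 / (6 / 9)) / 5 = -0.30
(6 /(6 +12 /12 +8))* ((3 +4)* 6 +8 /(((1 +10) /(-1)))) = 908 /55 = 16.51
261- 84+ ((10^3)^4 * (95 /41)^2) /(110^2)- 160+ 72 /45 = 451250018916293 /1017005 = 443704818.48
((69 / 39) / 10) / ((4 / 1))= 23 / 520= 0.04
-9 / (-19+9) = 9 / 10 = 0.90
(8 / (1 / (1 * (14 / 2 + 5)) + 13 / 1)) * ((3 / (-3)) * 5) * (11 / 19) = -5280 / 2983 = -1.77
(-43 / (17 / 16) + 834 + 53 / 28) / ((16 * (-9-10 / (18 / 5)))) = -3407589 / 807296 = -4.22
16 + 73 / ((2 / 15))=1127 / 2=563.50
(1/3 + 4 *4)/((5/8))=392/15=26.13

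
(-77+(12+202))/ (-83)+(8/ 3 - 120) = -29627/ 249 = -118.98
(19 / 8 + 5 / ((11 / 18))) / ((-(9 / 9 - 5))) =929 / 352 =2.64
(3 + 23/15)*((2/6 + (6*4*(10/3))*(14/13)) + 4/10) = 1152124/2925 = 393.89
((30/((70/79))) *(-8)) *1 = -1896/7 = -270.86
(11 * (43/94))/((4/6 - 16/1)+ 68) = 1419/14852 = 0.10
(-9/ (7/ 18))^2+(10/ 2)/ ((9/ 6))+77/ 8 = 645095/ 1176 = 548.55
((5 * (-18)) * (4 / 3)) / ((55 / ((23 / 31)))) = -552 / 341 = -1.62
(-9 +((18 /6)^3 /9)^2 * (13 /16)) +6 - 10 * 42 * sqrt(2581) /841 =69 /16 - 420 * sqrt(2581) /841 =-21.06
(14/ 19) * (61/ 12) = 427/ 114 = 3.75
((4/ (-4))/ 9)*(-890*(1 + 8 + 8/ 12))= 25810/ 27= 955.93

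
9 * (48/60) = 36/5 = 7.20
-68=-68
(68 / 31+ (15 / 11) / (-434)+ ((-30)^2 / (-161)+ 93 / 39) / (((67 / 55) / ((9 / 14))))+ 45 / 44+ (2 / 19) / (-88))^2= 373985803362269478249 / 161793136150653403396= 2.31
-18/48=-3/8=-0.38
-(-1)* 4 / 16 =1 / 4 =0.25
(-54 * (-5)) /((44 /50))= 3375 /11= 306.82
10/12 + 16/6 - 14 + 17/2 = -2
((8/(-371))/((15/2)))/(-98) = 8/272685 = 0.00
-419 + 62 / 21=-8737 / 21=-416.05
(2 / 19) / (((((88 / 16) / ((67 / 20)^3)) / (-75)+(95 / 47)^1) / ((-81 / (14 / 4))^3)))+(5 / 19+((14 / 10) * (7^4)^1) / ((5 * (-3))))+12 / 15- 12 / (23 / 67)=-174077227376973554 / 192538140958275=-904.12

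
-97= -97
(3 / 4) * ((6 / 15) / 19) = 0.02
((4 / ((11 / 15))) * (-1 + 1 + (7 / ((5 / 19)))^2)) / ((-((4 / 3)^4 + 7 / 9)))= -17193708 / 17545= -979.98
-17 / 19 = -0.89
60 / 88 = 15 / 22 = 0.68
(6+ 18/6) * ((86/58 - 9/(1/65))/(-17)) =152298/493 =308.92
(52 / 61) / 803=52 / 48983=0.00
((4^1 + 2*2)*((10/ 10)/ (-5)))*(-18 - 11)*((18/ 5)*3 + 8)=21808/ 25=872.32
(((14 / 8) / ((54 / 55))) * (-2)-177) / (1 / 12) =-19501 / 9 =-2166.78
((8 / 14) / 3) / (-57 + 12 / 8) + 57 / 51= 44153 / 39627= 1.11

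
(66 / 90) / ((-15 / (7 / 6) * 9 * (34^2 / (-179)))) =13783 / 14045400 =0.00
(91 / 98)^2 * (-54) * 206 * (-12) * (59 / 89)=332752212 / 4361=76301.81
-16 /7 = -2.29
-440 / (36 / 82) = -9020 / 9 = -1002.22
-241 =-241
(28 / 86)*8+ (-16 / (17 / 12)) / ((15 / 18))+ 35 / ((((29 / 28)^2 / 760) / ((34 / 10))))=259123975344 / 3073855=84299.35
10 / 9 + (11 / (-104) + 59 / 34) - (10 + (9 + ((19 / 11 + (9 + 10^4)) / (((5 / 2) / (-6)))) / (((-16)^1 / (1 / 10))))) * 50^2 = -74020950901 / 175032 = -422899.53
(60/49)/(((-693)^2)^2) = 20/3767105332683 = 0.00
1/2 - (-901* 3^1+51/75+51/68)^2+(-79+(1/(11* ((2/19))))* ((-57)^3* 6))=-908401496139/110000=-8258195.42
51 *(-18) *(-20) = 18360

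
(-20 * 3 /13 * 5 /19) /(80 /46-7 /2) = 4600 /6669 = 0.69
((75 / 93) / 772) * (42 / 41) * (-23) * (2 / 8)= -12075 / 1962424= -0.01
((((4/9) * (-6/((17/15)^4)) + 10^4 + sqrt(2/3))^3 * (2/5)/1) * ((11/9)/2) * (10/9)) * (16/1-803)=-3360876962670484590100533700000/15730800405203547-108665301174577778666948 * sqrt(6)/5085327174489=-213701798542672.32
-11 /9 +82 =727 /9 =80.78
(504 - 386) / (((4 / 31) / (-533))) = -974857 / 2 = -487428.50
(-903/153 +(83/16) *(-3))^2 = 306775225/665856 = 460.72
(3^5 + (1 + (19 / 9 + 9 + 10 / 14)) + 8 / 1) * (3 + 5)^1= 132968 / 63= 2110.60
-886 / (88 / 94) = -20821 / 22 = -946.41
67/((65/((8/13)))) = 536/845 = 0.63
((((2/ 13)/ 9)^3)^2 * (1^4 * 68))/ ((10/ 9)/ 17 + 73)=73984/ 3186218956841739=0.00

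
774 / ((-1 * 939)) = -0.82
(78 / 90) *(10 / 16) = 13 / 24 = 0.54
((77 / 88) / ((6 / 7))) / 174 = 49 / 8352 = 0.01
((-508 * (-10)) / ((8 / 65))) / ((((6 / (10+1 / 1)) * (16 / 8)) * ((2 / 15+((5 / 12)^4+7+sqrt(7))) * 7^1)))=2913481040184000 / 3334589033167 -406713415680000 * sqrt(7) / 3334589033167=551.02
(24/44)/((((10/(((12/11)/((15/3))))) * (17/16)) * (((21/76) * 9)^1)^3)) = 28094464/38576000925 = 0.00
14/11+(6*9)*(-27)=-16024/11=-1456.73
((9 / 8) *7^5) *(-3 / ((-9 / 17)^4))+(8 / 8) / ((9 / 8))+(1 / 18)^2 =-1403735713 / 1944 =-722086.27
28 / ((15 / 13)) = 364 / 15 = 24.27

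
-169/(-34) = 169/34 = 4.97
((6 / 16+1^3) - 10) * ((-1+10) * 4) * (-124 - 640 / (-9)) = 16422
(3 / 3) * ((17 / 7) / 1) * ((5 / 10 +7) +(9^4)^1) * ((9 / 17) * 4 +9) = 354699 / 2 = 177349.50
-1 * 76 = -76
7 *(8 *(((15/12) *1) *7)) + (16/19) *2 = 491.68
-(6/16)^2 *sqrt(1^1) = -9/64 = -0.14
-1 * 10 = -10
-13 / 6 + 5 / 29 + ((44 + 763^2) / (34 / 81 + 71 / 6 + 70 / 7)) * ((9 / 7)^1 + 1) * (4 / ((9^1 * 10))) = 58307932987 / 21954450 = 2655.86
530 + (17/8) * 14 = 2239/4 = 559.75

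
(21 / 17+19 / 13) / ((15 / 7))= 4172 / 3315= 1.26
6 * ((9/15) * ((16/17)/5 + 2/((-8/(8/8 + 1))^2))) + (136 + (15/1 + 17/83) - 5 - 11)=19236511/141100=136.33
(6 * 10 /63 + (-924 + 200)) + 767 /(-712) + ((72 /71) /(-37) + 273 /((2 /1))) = -587.65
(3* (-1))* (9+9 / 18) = -57 / 2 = -28.50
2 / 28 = 1 / 14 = 0.07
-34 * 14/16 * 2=-59.50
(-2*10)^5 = -3200000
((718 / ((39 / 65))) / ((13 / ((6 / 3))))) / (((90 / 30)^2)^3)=0.25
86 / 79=1.09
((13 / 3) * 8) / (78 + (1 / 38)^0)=104 / 237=0.44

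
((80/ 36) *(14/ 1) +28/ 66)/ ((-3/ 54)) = -6244/ 11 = -567.64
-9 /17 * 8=-72 /17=-4.24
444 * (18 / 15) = 532.80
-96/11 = -8.73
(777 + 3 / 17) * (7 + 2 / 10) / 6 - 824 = 9232 / 85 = 108.61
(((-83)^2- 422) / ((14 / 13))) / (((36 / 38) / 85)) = 538788.35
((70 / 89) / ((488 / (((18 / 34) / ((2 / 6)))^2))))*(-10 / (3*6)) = -14175 / 6275924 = -0.00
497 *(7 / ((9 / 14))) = 48706 / 9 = 5411.78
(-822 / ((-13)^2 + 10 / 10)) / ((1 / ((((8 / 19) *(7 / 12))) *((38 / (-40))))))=959 / 850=1.13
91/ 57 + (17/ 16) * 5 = 6301/ 912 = 6.91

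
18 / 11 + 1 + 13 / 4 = 259 / 44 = 5.89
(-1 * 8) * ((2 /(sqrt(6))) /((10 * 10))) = -2 * sqrt(6) /75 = -0.07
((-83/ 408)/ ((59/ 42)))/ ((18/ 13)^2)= -98189/ 1299888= -0.08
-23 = -23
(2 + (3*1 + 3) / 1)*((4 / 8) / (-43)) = -4 / 43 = -0.09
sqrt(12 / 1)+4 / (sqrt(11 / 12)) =2 * sqrt(3)+8 * sqrt(33) / 11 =7.64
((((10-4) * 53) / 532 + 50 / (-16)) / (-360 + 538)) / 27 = -2689 / 5113584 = -0.00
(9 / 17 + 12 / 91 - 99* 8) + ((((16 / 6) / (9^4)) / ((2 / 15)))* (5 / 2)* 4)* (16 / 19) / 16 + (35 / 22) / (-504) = -26859003035869 / 33941155248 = -791.34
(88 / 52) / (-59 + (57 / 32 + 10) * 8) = 0.05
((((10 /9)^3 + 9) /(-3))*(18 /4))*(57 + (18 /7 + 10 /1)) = -3682207 /3402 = -1082.37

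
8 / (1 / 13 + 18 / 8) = 416 / 121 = 3.44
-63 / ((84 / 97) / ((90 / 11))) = -13095 / 22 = -595.23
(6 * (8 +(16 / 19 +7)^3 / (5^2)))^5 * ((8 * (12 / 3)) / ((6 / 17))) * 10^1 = 3164803117325393426542612780963279229952 / 29650638730224215427734375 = 106736422986374.62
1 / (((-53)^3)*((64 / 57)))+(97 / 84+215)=43250553827 / 200090688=216.15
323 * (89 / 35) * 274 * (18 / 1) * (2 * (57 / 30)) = 15393279.29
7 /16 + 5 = 87 /16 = 5.44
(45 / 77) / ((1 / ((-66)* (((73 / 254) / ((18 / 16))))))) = -8760 / 889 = -9.85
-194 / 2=-97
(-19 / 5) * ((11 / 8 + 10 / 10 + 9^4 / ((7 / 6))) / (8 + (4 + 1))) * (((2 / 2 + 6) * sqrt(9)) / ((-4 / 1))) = 17958477 / 2080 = 8633.88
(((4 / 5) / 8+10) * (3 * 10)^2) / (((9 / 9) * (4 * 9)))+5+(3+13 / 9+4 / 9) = 4723 / 18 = 262.39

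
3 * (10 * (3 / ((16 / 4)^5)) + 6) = 18.09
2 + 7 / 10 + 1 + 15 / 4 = 149 / 20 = 7.45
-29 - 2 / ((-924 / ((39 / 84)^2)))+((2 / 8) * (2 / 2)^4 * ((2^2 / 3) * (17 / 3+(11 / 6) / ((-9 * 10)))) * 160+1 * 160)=4226126771 / 9779616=432.14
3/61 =0.05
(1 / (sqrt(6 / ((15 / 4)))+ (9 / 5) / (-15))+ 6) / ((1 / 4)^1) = 1000*sqrt(10) / 991+ 24084 / 991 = 27.49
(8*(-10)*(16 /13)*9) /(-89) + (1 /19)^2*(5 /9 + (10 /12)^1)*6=12505085 /1253031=9.98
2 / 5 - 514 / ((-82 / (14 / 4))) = 9159 / 410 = 22.34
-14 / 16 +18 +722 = 5913 / 8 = 739.12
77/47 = 1.64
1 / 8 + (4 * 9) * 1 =289 / 8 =36.12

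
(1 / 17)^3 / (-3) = -1 / 14739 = -0.00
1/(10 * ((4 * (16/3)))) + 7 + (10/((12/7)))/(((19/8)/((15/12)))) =367531/36480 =10.07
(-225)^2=50625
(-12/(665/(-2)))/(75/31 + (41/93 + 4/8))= 4464/415625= 0.01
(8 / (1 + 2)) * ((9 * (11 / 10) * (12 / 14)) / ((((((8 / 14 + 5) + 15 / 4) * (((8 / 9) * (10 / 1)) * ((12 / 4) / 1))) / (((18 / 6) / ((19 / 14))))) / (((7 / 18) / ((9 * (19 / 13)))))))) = 14014 / 2355525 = 0.01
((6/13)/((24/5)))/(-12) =-5/624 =-0.01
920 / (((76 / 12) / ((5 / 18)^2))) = 5750 / 513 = 11.21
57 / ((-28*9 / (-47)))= 893 / 84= 10.63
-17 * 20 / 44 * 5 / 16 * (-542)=115175 / 88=1308.81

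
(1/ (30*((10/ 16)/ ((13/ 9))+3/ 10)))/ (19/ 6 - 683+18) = -104/ 1512951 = -0.00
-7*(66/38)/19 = -231/361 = -0.64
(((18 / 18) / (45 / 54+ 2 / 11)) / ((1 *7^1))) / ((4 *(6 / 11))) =121 / 1876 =0.06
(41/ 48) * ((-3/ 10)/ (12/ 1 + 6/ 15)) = -41/ 1984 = -0.02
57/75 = 19/25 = 0.76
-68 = -68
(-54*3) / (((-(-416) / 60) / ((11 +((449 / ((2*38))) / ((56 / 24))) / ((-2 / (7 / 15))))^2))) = -15207892803 / 6007040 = -2531.68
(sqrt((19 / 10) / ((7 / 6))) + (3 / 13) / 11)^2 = 6*sqrt(1995) / 5005 + 1165908 / 715715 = 1.68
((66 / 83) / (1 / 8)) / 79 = 528 / 6557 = 0.08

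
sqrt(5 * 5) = 5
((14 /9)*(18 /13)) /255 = 28 /3315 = 0.01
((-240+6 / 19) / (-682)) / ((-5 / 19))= -1.34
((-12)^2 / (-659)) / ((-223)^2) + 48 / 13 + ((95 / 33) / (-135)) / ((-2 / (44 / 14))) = 900000198869 / 241558070481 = 3.73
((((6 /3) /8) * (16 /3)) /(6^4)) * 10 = 0.01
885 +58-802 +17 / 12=1709 / 12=142.42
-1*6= -6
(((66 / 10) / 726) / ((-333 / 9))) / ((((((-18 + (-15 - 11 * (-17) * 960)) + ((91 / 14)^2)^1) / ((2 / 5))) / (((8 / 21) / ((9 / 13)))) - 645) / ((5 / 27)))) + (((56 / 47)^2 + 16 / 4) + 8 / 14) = 690303648282635392 / 115221991725969975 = 5.99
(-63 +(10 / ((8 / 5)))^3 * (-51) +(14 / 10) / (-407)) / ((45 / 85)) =-27707385281 / 1172160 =-23637.89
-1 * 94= -94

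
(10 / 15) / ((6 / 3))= 1 / 3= 0.33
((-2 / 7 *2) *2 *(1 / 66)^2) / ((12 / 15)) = -5 / 15246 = -0.00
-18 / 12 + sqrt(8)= -3 / 2 + 2 * sqrt(2)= 1.33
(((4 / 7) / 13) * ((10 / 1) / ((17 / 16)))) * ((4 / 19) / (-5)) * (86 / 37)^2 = -3786752 / 40239017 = -0.09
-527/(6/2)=-527/3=-175.67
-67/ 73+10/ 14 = -104/ 511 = -0.20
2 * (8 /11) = 16 /11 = 1.45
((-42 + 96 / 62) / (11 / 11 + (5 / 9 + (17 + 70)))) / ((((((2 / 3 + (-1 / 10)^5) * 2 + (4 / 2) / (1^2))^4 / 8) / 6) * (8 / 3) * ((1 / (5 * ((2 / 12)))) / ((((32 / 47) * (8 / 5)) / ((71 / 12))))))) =-52655961600000000000000000000 / 5152830017724533544354692227979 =-0.01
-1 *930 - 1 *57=-987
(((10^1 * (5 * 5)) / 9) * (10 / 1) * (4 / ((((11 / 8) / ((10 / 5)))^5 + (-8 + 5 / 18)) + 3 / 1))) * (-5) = 52428800000 / 43115021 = 1216.02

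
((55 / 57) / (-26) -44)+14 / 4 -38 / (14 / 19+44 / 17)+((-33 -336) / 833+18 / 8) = -7389220131 / 147317716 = -50.16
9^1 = 9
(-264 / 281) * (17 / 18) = -748 / 843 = -0.89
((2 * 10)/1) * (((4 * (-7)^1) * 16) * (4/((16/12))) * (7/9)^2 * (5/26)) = -1097600/351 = -3127.07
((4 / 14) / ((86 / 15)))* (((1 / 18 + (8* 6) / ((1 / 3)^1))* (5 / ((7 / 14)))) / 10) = 12965 / 1806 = 7.18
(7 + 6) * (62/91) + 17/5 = 429/35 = 12.26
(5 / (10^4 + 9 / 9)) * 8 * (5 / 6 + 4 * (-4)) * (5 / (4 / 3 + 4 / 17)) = -7735 / 40004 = -0.19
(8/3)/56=1/21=0.05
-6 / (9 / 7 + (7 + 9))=-42 / 121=-0.35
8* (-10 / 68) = -20 / 17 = -1.18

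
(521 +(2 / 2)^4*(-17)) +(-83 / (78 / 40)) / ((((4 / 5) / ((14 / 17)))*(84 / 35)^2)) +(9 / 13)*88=26604043 / 47736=557.32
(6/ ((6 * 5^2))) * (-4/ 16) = -0.01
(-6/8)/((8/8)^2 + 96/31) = -93/508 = -0.18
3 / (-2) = -3 / 2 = -1.50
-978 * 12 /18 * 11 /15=-7172 /15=-478.13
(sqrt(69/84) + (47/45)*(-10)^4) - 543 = sqrt(161)/14 + 89113/9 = 9902.35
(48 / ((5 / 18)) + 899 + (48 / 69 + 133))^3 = 2664345037971968 / 1520875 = 1751850111.27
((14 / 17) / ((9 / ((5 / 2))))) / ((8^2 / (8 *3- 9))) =175 / 3264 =0.05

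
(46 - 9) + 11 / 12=455 / 12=37.92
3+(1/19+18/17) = 1328/323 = 4.11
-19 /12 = -1.58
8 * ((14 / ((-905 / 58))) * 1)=-6496 / 905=-7.18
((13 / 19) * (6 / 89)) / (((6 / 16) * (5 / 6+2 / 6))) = 0.11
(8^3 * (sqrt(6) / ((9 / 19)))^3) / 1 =7023616 * sqrt(6) / 243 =70799.49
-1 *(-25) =25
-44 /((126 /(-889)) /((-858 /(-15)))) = 799084 /45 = 17757.42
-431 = -431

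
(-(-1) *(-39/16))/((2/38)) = -741/16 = -46.31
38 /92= 19 /46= 0.41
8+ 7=15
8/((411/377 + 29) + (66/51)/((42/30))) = 179452/695703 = 0.26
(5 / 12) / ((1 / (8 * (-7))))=-70 / 3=-23.33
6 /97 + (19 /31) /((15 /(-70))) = -25244 /9021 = -2.80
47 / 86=0.55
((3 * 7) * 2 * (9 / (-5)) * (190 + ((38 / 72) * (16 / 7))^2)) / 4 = -379943 / 105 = -3618.50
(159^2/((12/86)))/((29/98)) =17755689/29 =612265.14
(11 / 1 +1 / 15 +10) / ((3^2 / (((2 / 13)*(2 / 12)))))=316 / 5265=0.06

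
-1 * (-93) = 93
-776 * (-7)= 5432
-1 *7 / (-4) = 7 / 4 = 1.75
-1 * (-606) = 606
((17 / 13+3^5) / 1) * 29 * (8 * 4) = 2947328 / 13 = 226717.54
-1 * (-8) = 8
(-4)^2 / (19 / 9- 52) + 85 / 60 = 5905 / 5388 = 1.10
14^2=196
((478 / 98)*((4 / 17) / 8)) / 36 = 239 / 59976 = 0.00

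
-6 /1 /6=-1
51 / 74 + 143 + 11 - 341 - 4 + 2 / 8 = -28129 / 148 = -190.06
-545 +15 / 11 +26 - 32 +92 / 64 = -548.20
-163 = -163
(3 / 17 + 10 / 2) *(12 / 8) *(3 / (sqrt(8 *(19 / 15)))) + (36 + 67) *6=99 *sqrt(570) / 323 + 618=625.32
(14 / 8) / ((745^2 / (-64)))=-112 / 555025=-0.00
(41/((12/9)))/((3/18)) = 369/2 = 184.50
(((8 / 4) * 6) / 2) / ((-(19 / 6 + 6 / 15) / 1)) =-180 / 107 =-1.68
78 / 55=1.42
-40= -40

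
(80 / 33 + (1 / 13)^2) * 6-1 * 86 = -71.42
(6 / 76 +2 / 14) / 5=59 / 1330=0.04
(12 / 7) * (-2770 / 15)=-2216 / 7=-316.57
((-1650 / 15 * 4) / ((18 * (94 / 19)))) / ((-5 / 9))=418 / 47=8.89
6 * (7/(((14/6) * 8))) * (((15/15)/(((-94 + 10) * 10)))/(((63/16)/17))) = -17/1470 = -0.01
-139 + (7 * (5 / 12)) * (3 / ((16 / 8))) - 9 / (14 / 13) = -8007 / 56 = -142.98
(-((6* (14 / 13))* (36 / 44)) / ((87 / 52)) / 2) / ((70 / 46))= -1656 / 1595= -1.04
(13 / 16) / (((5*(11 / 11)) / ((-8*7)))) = -91 / 10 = -9.10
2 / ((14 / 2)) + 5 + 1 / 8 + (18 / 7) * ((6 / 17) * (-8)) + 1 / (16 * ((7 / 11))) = -3335 / 1904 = -1.75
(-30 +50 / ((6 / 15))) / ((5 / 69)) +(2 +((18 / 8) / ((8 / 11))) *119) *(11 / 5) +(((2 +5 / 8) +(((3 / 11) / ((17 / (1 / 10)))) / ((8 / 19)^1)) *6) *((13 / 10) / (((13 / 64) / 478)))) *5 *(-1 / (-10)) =923856577 / 149600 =6175.51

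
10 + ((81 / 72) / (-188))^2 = 22620241 / 2262016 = 10.00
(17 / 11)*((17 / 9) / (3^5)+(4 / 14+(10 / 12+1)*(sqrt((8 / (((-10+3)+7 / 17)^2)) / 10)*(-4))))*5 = 381905 / 168399 - 289*sqrt(5) / 84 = -5.43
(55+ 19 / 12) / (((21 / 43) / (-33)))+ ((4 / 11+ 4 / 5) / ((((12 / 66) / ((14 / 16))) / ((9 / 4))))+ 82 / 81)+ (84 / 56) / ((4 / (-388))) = -6407593 / 1620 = -3955.30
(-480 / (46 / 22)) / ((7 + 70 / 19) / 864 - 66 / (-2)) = -86676480 / 12464413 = -6.95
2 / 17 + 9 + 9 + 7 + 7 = 32.12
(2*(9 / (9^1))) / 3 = 2 / 3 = 0.67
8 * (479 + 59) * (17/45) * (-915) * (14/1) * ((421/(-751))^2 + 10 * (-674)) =237519120006458528/1692003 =140377481604.03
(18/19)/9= 2/19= 0.11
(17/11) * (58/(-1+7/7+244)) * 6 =1479/671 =2.20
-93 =-93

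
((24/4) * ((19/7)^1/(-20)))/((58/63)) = -513/580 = -0.88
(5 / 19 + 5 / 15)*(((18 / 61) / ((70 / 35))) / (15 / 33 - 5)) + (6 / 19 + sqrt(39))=8589 / 28975 + sqrt(39)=6.54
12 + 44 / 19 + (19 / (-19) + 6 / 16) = 2081 / 152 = 13.69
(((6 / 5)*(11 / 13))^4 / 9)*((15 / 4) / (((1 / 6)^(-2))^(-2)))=574.01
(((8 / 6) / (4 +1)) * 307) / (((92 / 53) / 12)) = 65084 / 115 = 565.95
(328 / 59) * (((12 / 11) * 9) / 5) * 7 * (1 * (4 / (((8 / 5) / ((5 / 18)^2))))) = 28700 / 1947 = 14.74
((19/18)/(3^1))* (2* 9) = 19/3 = 6.33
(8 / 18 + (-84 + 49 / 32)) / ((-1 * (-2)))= -23623 / 576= -41.01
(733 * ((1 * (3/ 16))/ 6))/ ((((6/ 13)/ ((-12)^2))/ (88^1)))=628914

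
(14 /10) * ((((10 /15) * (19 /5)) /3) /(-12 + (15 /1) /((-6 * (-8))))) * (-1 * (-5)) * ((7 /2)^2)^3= -15647317 /16830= -929.73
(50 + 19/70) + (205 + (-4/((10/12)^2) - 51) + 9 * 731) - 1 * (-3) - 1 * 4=2371779/350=6776.51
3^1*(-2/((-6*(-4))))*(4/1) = -1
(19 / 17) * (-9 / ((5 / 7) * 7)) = -171 / 85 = -2.01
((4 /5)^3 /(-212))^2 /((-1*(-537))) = 256 /23569265625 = 0.00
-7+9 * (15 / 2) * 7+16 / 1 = 963 / 2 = 481.50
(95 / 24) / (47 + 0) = 95 / 1128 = 0.08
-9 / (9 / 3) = -3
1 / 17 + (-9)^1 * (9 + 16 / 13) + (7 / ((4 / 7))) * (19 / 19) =-70515 / 884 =-79.77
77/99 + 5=52/9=5.78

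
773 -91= 682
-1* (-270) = 270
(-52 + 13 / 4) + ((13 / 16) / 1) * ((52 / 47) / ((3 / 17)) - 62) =-106067 / 1128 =-94.03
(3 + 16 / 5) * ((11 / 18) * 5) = 341 / 18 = 18.94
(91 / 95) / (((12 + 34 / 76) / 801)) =145782 / 2365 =61.64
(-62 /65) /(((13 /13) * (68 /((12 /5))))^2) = -0.00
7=7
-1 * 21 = -21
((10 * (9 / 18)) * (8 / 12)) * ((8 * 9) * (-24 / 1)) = -5760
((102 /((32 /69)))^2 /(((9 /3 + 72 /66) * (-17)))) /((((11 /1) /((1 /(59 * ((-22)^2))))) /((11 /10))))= -80937 /33228800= -0.00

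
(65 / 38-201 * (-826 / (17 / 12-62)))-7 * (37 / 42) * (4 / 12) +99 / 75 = -8514103664 / 3107925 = -2739.48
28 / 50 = 14 / 25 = 0.56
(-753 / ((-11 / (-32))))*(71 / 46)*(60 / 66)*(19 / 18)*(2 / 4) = -13543960 / 8349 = -1622.23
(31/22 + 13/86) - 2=-208/473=-0.44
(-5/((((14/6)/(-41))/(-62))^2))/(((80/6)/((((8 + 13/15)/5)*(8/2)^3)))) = -8839693152/175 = -50512532.30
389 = 389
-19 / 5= -3.80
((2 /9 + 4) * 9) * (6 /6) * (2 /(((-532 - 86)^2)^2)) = 19 /36466485444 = 0.00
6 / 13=0.46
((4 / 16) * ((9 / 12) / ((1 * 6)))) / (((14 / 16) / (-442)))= -221 / 14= -15.79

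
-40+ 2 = -38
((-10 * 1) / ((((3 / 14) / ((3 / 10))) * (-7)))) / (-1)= -2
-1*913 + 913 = 0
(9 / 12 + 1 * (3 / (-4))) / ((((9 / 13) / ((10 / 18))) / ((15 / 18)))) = 0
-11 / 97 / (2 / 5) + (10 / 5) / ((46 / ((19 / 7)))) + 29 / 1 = 900617 / 31234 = 28.83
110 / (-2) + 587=532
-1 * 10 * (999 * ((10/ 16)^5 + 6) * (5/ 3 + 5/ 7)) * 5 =-41569430625/ 57344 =-724913.34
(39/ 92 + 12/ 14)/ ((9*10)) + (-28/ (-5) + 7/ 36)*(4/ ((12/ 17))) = 5711857/ 173880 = 32.85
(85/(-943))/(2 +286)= -85/271584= -0.00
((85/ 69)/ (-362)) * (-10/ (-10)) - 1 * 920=-22979845/ 24978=-920.00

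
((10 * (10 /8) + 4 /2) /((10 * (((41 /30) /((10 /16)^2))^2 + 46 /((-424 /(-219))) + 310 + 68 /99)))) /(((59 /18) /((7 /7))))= 8559168750 /6707807856397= 0.00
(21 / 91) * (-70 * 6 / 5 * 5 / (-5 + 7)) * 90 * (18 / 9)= -113400 / 13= -8723.08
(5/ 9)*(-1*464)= -2320/ 9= -257.78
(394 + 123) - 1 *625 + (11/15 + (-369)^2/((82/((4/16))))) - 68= 28783/120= 239.86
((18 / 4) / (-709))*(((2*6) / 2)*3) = -81 / 709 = -0.11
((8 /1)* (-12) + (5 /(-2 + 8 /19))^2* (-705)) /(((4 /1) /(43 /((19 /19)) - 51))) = 85987 /6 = 14331.17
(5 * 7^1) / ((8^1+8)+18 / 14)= 245 / 121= 2.02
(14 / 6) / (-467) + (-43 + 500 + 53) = 714503 / 1401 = 510.00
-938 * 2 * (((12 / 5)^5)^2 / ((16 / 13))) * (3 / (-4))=70783156813824 / 9765625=7248195.26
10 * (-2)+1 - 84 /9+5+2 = -64 /3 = -21.33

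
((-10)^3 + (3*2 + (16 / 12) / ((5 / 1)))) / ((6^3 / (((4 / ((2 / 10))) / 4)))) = -7453 / 324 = -23.00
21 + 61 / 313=6634 / 313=21.19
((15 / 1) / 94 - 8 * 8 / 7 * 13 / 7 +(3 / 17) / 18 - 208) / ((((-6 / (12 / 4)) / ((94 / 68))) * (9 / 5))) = 66011585 / 764694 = 86.32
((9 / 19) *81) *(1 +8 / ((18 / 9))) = 3645 / 19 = 191.84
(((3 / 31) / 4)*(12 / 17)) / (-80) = -9 / 42160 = -0.00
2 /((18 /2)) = 2 /9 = 0.22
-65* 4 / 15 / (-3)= 52 / 9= 5.78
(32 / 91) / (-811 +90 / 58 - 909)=-928 / 4534985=-0.00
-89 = -89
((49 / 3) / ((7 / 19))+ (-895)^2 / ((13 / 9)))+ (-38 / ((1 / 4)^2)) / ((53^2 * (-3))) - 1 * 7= 20252078961 / 36517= 554593.17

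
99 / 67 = 1.48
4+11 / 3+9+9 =77 / 3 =25.67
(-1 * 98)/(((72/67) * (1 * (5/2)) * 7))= -469/90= -5.21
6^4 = 1296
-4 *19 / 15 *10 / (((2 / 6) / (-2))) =304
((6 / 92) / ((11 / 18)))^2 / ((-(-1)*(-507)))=-243 / 10817521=-0.00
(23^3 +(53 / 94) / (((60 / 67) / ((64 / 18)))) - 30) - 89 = 76458764 / 6345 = 12050.24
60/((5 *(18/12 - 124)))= -24/245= -0.10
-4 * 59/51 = -236/51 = -4.63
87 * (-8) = -696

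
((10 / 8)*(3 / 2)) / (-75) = -1 / 40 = -0.02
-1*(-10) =10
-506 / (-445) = 506 / 445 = 1.14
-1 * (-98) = 98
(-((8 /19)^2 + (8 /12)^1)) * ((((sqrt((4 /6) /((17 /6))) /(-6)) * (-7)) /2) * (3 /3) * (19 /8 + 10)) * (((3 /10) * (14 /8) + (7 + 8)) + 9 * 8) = -123196689 * sqrt(17) /1963840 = -258.65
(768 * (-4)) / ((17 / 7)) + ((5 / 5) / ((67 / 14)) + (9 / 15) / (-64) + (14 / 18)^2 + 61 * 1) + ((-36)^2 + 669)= 22492400023 / 29522880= 761.86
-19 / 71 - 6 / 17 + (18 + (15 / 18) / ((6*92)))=69481859 / 3997584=17.38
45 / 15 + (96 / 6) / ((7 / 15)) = 261 / 7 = 37.29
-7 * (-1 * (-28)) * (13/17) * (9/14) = -1638/17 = -96.35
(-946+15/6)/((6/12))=-1887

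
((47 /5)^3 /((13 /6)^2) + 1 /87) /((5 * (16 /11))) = 3577142371 /147030000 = 24.33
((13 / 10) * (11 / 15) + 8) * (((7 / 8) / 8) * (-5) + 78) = 6657251 / 9600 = 693.46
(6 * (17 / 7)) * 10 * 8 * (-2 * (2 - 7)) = 81600 / 7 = 11657.14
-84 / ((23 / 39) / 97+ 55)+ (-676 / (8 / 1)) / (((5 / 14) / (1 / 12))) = -21.24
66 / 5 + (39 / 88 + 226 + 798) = 456563 / 440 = 1037.64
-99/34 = -2.91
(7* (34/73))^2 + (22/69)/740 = 1446179939/136049370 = 10.63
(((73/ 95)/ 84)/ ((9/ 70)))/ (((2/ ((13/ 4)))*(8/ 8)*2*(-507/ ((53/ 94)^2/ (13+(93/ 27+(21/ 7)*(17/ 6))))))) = -205057/ 141111202752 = -0.00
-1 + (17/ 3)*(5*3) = 84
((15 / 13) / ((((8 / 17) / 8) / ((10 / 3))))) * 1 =850 / 13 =65.38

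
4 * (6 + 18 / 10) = 156 / 5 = 31.20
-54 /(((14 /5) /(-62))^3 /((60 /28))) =3016338750 /2401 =1256284.36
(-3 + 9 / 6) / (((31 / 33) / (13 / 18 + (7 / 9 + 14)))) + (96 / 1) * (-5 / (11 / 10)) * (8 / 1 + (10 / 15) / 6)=-470467 / 132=-3564.14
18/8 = 9/4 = 2.25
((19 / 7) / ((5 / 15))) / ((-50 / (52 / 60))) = -247 / 1750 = -0.14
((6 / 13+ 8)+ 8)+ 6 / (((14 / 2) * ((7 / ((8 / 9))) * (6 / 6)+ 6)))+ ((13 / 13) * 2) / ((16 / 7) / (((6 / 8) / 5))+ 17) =37805632 / 2279459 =16.59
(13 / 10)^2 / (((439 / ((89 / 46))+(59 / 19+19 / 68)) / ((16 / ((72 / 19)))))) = 184613234 / 5957965125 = 0.03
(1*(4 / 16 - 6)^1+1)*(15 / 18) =-95 / 24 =-3.96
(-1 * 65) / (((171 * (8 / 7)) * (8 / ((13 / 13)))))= -455 / 10944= -0.04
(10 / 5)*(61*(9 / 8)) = 549 / 4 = 137.25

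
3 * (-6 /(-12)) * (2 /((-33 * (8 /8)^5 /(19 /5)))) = -19 /55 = -0.35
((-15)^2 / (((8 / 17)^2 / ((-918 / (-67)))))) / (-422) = -29846475 / 904768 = -32.99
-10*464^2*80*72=-12401049600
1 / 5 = 0.20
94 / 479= 0.20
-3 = -3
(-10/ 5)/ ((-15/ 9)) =6/ 5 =1.20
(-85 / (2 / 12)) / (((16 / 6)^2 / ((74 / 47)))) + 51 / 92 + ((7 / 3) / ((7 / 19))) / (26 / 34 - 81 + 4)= -236304607 / 2101464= -112.45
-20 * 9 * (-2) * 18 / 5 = 1296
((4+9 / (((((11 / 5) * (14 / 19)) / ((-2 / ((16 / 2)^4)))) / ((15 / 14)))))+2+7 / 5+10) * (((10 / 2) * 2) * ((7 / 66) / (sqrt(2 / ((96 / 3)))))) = 128027777 / 1734656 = 73.81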